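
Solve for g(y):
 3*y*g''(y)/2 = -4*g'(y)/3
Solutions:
 g(y) = C1 + C2*y^(1/9)


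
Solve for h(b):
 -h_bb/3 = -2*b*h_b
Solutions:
 h(b) = C1 + C2*erfi(sqrt(3)*b)


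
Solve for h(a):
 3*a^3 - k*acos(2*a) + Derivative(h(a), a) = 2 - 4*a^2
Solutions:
 h(a) = C1 - 3*a^4/4 - 4*a^3/3 + 2*a + k*(a*acos(2*a) - sqrt(1 - 4*a^2)/2)


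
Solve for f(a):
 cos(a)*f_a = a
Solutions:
 f(a) = C1 + Integral(a/cos(a), a)


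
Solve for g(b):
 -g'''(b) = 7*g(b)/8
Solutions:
 g(b) = C3*exp(-7^(1/3)*b/2) + (C1*sin(sqrt(3)*7^(1/3)*b/4) + C2*cos(sqrt(3)*7^(1/3)*b/4))*exp(7^(1/3)*b/4)


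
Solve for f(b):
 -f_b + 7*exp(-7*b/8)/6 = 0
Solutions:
 f(b) = C1 - 4*exp(-7*b/8)/3


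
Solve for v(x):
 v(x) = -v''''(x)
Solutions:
 v(x) = (C1*sin(sqrt(2)*x/2) + C2*cos(sqrt(2)*x/2))*exp(-sqrt(2)*x/2) + (C3*sin(sqrt(2)*x/2) + C4*cos(sqrt(2)*x/2))*exp(sqrt(2)*x/2)


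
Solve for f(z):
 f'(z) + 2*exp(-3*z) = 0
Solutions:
 f(z) = C1 + 2*exp(-3*z)/3


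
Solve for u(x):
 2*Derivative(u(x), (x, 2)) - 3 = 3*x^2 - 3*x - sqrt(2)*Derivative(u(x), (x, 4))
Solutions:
 u(x) = C1 + C2*x + C3*sin(2^(1/4)*x) + C4*cos(2^(1/4)*x) + x^4/8 - x^3/4 + 3*x^2*(1 - sqrt(2))/4


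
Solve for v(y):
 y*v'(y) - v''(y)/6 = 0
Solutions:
 v(y) = C1 + C2*erfi(sqrt(3)*y)


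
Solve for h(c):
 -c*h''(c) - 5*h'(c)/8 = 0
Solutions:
 h(c) = C1 + C2*c^(3/8)


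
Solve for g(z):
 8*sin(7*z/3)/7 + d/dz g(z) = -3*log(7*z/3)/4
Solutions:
 g(z) = C1 - 3*z*log(z)/4 - 3*z*log(7)/4 + 3*z/4 + 3*z*log(3)/4 + 24*cos(7*z/3)/49


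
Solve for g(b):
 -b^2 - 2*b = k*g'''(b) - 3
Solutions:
 g(b) = C1 + C2*b + C3*b^2 - b^5/(60*k) - b^4/(12*k) + b^3/(2*k)


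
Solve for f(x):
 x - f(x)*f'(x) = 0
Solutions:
 f(x) = -sqrt(C1 + x^2)
 f(x) = sqrt(C1 + x^2)


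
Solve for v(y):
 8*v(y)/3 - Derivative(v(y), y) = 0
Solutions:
 v(y) = C1*exp(8*y/3)


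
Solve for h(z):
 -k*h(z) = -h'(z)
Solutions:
 h(z) = C1*exp(k*z)


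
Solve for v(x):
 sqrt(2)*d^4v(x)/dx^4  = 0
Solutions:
 v(x) = C1 + C2*x + C3*x^2 + C4*x^3


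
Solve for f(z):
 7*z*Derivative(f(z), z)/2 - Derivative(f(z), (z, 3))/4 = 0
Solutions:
 f(z) = C1 + Integral(C2*airyai(14^(1/3)*z) + C3*airybi(14^(1/3)*z), z)


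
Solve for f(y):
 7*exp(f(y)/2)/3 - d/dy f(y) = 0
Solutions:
 f(y) = 2*log(-1/(C1 + 7*y)) + 2*log(6)


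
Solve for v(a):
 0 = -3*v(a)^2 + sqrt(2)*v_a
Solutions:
 v(a) = -2/(C1 + 3*sqrt(2)*a)


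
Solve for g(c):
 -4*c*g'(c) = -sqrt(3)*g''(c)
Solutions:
 g(c) = C1 + C2*erfi(sqrt(2)*3^(3/4)*c/3)


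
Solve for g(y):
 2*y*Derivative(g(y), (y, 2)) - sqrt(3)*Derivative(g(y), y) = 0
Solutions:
 g(y) = C1 + C2*y^(sqrt(3)/2 + 1)


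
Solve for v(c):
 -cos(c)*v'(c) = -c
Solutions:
 v(c) = C1 + Integral(c/cos(c), c)


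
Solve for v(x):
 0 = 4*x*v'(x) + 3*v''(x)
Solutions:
 v(x) = C1 + C2*erf(sqrt(6)*x/3)


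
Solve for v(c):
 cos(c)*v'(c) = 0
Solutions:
 v(c) = C1


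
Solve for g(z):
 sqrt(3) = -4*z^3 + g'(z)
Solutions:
 g(z) = C1 + z^4 + sqrt(3)*z


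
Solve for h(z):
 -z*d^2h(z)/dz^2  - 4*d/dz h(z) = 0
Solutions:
 h(z) = C1 + C2/z^3


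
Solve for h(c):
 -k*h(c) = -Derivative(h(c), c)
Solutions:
 h(c) = C1*exp(c*k)


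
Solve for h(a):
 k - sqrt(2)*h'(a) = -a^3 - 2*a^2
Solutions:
 h(a) = C1 + sqrt(2)*a^4/8 + sqrt(2)*a^3/3 + sqrt(2)*a*k/2


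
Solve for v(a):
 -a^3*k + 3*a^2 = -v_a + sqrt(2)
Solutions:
 v(a) = C1 + a^4*k/4 - a^3 + sqrt(2)*a


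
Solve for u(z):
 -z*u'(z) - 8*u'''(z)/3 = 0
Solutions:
 u(z) = C1 + Integral(C2*airyai(-3^(1/3)*z/2) + C3*airybi(-3^(1/3)*z/2), z)


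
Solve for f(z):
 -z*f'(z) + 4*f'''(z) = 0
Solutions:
 f(z) = C1 + Integral(C2*airyai(2^(1/3)*z/2) + C3*airybi(2^(1/3)*z/2), z)


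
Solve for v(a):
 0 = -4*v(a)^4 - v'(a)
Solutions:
 v(a) = (-3^(2/3) - 3*3^(1/6)*I)*(1/(C1 + 4*a))^(1/3)/6
 v(a) = (-3^(2/3) + 3*3^(1/6)*I)*(1/(C1 + 4*a))^(1/3)/6
 v(a) = (1/(C1 + 12*a))^(1/3)


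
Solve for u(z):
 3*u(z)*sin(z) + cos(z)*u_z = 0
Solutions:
 u(z) = C1*cos(z)^3


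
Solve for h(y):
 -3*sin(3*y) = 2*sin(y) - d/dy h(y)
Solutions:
 h(y) = C1 - 2*cos(y) - cos(3*y)


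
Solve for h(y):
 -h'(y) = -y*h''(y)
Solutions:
 h(y) = C1 + C2*y^2


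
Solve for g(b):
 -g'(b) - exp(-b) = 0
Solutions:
 g(b) = C1 + exp(-b)


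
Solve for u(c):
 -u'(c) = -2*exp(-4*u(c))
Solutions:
 u(c) = log(-I*(C1 + 8*c)^(1/4))
 u(c) = log(I*(C1 + 8*c)^(1/4))
 u(c) = log(-(C1 + 8*c)^(1/4))
 u(c) = log(C1 + 8*c)/4


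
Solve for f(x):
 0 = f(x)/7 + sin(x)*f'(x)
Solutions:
 f(x) = C1*(cos(x) + 1)^(1/14)/(cos(x) - 1)^(1/14)


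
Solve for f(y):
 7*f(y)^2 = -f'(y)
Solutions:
 f(y) = 1/(C1 + 7*y)


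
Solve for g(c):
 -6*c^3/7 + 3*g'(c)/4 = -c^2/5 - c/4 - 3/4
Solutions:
 g(c) = C1 + 2*c^4/7 - 4*c^3/45 - c^2/6 - c


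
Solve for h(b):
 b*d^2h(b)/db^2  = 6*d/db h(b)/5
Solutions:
 h(b) = C1 + C2*b^(11/5)


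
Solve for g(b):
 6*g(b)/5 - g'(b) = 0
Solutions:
 g(b) = C1*exp(6*b/5)


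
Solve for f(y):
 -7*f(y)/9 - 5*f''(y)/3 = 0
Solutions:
 f(y) = C1*sin(sqrt(105)*y/15) + C2*cos(sqrt(105)*y/15)


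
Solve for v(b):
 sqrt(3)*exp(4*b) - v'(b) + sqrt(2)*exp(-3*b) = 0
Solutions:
 v(b) = C1 + sqrt(3)*exp(4*b)/4 - sqrt(2)*exp(-3*b)/3


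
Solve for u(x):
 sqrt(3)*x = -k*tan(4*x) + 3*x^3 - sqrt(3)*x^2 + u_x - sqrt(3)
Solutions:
 u(x) = C1 - k*log(cos(4*x))/4 - 3*x^4/4 + sqrt(3)*x^3/3 + sqrt(3)*x^2/2 + sqrt(3)*x


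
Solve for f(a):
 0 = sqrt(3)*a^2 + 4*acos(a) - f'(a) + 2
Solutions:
 f(a) = C1 + sqrt(3)*a^3/3 + 4*a*acos(a) + 2*a - 4*sqrt(1 - a^2)


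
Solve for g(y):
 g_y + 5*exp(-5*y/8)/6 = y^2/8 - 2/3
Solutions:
 g(y) = C1 + y^3/24 - 2*y/3 + 4*exp(-5*y/8)/3


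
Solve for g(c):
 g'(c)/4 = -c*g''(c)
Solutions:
 g(c) = C1 + C2*c^(3/4)


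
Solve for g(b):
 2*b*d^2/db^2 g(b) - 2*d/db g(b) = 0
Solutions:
 g(b) = C1 + C2*b^2


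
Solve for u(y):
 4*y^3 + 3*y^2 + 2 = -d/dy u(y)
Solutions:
 u(y) = C1 - y^4 - y^3 - 2*y


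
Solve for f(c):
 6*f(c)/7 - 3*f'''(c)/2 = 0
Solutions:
 f(c) = C3*exp(14^(2/3)*c/7) + (C1*sin(14^(2/3)*sqrt(3)*c/14) + C2*cos(14^(2/3)*sqrt(3)*c/14))*exp(-14^(2/3)*c/14)


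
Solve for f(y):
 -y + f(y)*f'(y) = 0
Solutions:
 f(y) = -sqrt(C1 + y^2)
 f(y) = sqrt(C1 + y^2)


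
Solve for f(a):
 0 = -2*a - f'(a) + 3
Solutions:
 f(a) = C1 - a^2 + 3*a


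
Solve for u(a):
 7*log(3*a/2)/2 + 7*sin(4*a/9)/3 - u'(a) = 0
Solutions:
 u(a) = C1 + 7*a*log(a)/2 - 7*a/2 - 4*a*log(2) + a*log(6)/2 + 3*a*log(3) - 21*cos(4*a/9)/4


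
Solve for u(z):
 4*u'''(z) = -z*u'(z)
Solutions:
 u(z) = C1 + Integral(C2*airyai(-2^(1/3)*z/2) + C3*airybi(-2^(1/3)*z/2), z)


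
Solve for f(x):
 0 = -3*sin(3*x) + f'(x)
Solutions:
 f(x) = C1 - cos(3*x)


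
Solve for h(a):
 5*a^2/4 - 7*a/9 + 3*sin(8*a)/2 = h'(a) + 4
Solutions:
 h(a) = C1 + 5*a^3/12 - 7*a^2/18 - 4*a - 3*cos(8*a)/16


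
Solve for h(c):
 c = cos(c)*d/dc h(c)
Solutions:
 h(c) = C1 + Integral(c/cos(c), c)


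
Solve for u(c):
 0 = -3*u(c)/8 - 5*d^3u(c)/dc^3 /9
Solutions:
 u(c) = C3*exp(-3*5^(2/3)*c/10) + (C1*sin(3*sqrt(3)*5^(2/3)*c/20) + C2*cos(3*sqrt(3)*5^(2/3)*c/20))*exp(3*5^(2/3)*c/20)


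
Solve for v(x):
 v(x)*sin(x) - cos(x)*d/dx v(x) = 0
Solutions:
 v(x) = C1/cos(x)


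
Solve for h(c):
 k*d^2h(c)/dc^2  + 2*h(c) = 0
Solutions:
 h(c) = C1*exp(-sqrt(2)*c*sqrt(-1/k)) + C2*exp(sqrt(2)*c*sqrt(-1/k))


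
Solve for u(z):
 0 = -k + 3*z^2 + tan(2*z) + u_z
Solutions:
 u(z) = C1 + k*z - z^3 + log(cos(2*z))/2


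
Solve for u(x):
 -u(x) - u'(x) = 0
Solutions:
 u(x) = C1*exp(-x)


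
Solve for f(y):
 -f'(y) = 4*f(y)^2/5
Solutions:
 f(y) = 5/(C1 + 4*y)


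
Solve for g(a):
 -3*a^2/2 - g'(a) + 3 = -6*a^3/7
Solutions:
 g(a) = C1 + 3*a^4/14 - a^3/2 + 3*a


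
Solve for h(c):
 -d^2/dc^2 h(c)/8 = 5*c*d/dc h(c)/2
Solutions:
 h(c) = C1 + C2*erf(sqrt(10)*c)


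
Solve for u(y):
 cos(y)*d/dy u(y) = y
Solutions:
 u(y) = C1 + Integral(y/cos(y), y)


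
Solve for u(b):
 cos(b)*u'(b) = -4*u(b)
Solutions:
 u(b) = C1*(sin(b)^2 - 2*sin(b) + 1)/(sin(b)^2 + 2*sin(b) + 1)


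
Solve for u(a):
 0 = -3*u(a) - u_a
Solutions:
 u(a) = C1*exp(-3*a)


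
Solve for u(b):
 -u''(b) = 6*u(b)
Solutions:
 u(b) = C1*sin(sqrt(6)*b) + C2*cos(sqrt(6)*b)


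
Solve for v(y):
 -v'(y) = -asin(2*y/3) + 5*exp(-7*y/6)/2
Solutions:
 v(y) = C1 + y*asin(2*y/3) + sqrt(9 - 4*y^2)/2 + 15*exp(-7*y/6)/7


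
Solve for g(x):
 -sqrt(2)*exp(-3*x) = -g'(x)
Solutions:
 g(x) = C1 - sqrt(2)*exp(-3*x)/3


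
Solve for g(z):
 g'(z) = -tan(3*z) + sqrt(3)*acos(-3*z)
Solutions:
 g(z) = C1 + sqrt(3)*(z*acos(-3*z) + sqrt(1 - 9*z^2)/3) + log(cos(3*z))/3


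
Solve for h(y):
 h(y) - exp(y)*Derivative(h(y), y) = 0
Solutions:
 h(y) = C1*exp(-exp(-y))


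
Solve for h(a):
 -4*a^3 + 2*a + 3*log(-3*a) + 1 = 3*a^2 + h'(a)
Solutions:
 h(a) = C1 - a^4 - a^3 + a^2 + 3*a*log(-a) + a*(-2 + 3*log(3))


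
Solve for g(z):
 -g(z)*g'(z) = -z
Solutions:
 g(z) = -sqrt(C1 + z^2)
 g(z) = sqrt(C1 + z^2)


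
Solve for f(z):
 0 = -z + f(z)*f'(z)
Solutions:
 f(z) = -sqrt(C1 + z^2)
 f(z) = sqrt(C1 + z^2)


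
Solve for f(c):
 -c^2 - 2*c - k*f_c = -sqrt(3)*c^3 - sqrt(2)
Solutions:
 f(c) = C1 + sqrt(3)*c^4/(4*k) - c^3/(3*k) - c^2/k + sqrt(2)*c/k


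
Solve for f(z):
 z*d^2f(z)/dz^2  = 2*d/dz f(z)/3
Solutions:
 f(z) = C1 + C2*z^(5/3)


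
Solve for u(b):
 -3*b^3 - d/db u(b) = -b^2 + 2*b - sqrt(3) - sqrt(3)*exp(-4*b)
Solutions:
 u(b) = C1 - 3*b^4/4 + b^3/3 - b^2 + sqrt(3)*b - sqrt(3)*exp(-4*b)/4


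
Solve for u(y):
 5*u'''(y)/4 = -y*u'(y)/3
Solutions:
 u(y) = C1 + Integral(C2*airyai(-30^(2/3)*y/15) + C3*airybi(-30^(2/3)*y/15), y)


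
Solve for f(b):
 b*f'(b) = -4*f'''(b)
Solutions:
 f(b) = C1 + Integral(C2*airyai(-2^(1/3)*b/2) + C3*airybi(-2^(1/3)*b/2), b)


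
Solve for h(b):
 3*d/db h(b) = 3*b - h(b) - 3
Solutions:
 h(b) = C1*exp(-b/3) + 3*b - 12


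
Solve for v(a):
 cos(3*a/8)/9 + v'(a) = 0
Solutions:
 v(a) = C1 - 8*sin(3*a/8)/27


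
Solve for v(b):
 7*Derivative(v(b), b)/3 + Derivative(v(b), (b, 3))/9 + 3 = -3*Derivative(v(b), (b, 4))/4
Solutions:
 v(b) = C1 + C2*exp(b*(-8 + 8*2^(2/3)/(243*sqrt(2893849) + 413375)^(1/3) + 2^(1/3)*(243*sqrt(2893849) + 413375)^(1/3))/162)*sin(2^(1/3)*sqrt(3)*b*(-(243*sqrt(2893849) + 413375)^(1/3) + 8*2^(1/3)/(243*sqrt(2893849) + 413375)^(1/3))/162) + C3*exp(b*(-8 + 8*2^(2/3)/(243*sqrt(2893849) + 413375)^(1/3) + 2^(1/3)*(243*sqrt(2893849) + 413375)^(1/3))/162)*cos(2^(1/3)*sqrt(3)*b*(-(243*sqrt(2893849) + 413375)^(1/3) + 8*2^(1/3)/(243*sqrt(2893849) + 413375)^(1/3))/162) + C4*exp(-b*(8*2^(2/3)/(243*sqrt(2893849) + 413375)^(1/3) + 4 + 2^(1/3)*(243*sqrt(2893849) + 413375)^(1/3))/81) - 9*b/7


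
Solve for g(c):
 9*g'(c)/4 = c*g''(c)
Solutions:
 g(c) = C1 + C2*c^(13/4)


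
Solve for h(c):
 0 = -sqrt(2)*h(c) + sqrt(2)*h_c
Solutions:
 h(c) = C1*exp(c)


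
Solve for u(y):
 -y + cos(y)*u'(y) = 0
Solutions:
 u(y) = C1 + Integral(y/cos(y), y)


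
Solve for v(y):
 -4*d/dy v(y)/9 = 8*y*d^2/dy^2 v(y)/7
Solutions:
 v(y) = C1 + C2*y^(11/18)


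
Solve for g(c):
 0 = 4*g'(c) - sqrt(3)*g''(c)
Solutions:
 g(c) = C1 + C2*exp(4*sqrt(3)*c/3)


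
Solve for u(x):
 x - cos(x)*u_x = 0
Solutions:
 u(x) = C1 + Integral(x/cos(x), x)


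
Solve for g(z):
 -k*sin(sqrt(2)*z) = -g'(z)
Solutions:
 g(z) = C1 - sqrt(2)*k*cos(sqrt(2)*z)/2


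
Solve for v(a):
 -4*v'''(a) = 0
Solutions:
 v(a) = C1 + C2*a + C3*a^2


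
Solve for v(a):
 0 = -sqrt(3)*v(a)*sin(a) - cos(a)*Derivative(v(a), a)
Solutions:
 v(a) = C1*cos(a)^(sqrt(3))


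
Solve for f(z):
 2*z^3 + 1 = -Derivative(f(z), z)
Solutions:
 f(z) = C1 - z^4/2 - z


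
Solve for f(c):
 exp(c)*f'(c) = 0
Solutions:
 f(c) = C1


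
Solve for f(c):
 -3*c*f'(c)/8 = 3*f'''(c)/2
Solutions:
 f(c) = C1 + Integral(C2*airyai(-2^(1/3)*c/2) + C3*airybi(-2^(1/3)*c/2), c)


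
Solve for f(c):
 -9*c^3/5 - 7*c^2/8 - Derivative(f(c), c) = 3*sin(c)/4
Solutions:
 f(c) = C1 - 9*c^4/20 - 7*c^3/24 + 3*cos(c)/4


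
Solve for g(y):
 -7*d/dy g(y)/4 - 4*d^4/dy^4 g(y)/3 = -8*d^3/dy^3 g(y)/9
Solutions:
 g(y) = C1 + C2*exp(y*(32*2^(2/3)/(27*sqrt(310737) + 15053)^(1/3) + 16 + 2^(1/3)*(27*sqrt(310737) + 15053)^(1/3))/72)*sin(2^(1/3)*sqrt(3)*y*(-(27*sqrt(310737) + 15053)^(1/3) + 32*2^(1/3)/(27*sqrt(310737) + 15053)^(1/3))/72) + C3*exp(y*(32*2^(2/3)/(27*sqrt(310737) + 15053)^(1/3) + 16 + 2^(1/3)*(27*sqrt(310737) + 15053)^(1/3))/72)*cos(2^(1/3)*sqrt(3)*y*(-(27*sqrt(310737) + 15053)^(1/3) + 32*2^(1/3)/(27*sqrt(310737) + 15053)^(1/3))/72) + C4*exp(y*(-2^(1/3)*(27*sqrt(310737) + 15053)^(1/3) - 32*2^(2/3)/(27*sqrt(310737) + 15053)^(1/3) + 8)/36)


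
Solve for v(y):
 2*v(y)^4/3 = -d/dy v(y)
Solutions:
 v(y) = (-1 - sqrt(3)*I)*(1/(C1 + 2*y))^(1/3)/2
 v(y) = (-1 + sqrt(3)*I)*(1/(C1 + 2*y))^(1/3)/2
 v(y) = (1/(C1 + 2*y))^(1/3)


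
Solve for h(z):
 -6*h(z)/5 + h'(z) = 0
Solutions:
 h(z) = C1*exp(6*z/5)


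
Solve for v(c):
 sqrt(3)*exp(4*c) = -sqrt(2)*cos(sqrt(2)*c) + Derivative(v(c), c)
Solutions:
 v(c) = C1 + sqrt(3)*exp(4*c)/4 + sin(sqrt(2)*c)


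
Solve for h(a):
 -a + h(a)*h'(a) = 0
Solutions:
 h(a) = -sqrt(C1 + a^2)
 h(a) = sqrt(C1 + a^2)


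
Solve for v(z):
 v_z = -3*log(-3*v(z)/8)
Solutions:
 Integral(1/(log(-_y) - 3*log(2) + log(3)), (_y, v(z)))/3 = C1 - z


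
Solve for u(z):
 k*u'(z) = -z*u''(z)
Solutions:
 u(z) = C1 + z^(1 - re(k))*(C2*sin(log(z)*Abs(im(k))) + C3*cos(log(z)*im(k)))


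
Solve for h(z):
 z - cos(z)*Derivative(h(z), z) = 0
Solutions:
 h(z) = C1 + Integral(z/cos(z), z)


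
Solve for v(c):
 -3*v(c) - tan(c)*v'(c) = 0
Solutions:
 v(c) = C1/sin(c)^3


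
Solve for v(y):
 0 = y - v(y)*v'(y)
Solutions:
 v(y) = -sqrt(C1 + y^2)
 v(y) = sqrt(C1 + y^2)


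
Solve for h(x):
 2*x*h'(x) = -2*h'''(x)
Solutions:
 h(x) = C1 + Integral(C2*airyai(-x) + C3*airybi(-x), x)


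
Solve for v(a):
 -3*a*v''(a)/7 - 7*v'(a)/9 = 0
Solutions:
 v(a) = C1 + C2/a^(22/27)


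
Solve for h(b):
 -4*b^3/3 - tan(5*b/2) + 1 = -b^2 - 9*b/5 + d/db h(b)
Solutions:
 h(b) = C1 - b^4/3 + b^3/3 + 9*b^2/10 + b + 2*log(cos(5*b/2))/5


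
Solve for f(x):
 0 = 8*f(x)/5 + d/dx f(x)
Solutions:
 f(x) = C1*exp(-8*x/5)


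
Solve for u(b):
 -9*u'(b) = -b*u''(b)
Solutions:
 u(b) = C1 + C2*b^10


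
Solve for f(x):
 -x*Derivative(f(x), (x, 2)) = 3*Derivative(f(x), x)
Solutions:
 f(x) = C1 + C2/x^2


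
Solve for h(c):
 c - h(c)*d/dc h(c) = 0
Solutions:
 h(c) = -sqrt(C1 + c^2)
 h(c) = sqrt(C1 + c^2)


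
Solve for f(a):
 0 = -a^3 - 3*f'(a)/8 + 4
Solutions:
 f(a) = C1 - 2*a^4/3 + 32*a/3


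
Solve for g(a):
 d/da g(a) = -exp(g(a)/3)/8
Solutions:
 g(a) = 3*log(1/(C1 + a)) + 3*log(24)


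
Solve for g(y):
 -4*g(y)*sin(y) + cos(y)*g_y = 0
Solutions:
 g(y) = C1/cos(y)^4


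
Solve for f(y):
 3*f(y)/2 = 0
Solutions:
 f(y) = 0


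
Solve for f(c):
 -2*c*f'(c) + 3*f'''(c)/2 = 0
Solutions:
 f(c) = C1 + Integral(C2*airyai(6^(2/3)*c/3) + C3*airybi(6^(2/3)*c/3), c)


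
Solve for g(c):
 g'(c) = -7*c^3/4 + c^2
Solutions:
 g(c) = C1 - 7*c^4/16 + c^3/3


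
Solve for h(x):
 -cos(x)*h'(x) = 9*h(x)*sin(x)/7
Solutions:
 h(x) = C1*cos(x)^(9/7)


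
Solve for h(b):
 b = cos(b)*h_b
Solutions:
 h(b) = C1 + Integral(b/cos(b), b)


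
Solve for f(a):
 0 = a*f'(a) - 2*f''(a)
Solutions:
 f(a) = C1 + C2*erfi(a/2)


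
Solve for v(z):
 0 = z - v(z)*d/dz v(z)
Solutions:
 v(z) = -sqrt(C1 + z^2)
 v(z) = sqrt(C1 + z^2)


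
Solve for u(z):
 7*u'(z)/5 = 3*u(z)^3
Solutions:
 u(z) = -sqrt(14)*sqrt(-1/(C1 + 15*z))/2
 u(z) = sqrt(14)*sqrt(-1/(C1 + 15*z))/2


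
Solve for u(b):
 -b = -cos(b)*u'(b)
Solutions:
 u(b) = C1 + Integral(b/cos(b), b)


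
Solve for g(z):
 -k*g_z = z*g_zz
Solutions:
 g(z) = C1 + z^(1 - re(k))*(C2*sin(log(z)*Abs(im(k))) + C3*cos(log(z)*im(k)))


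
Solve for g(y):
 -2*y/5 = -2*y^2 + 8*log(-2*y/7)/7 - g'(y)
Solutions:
 g(y) = C1 - 2*y^3/3 + y^2/5 + 8*y*log(-y)/7 + 8*y*(-log(7) - 1 + log(2))/7


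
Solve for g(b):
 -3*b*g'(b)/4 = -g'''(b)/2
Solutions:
 g(b) = C1 + Integral(C2*airyai(2^(2/3)*3^(1/3)*b/2) + C3*airybi(2^(2/3)*3^(1/3)*b/2), b)


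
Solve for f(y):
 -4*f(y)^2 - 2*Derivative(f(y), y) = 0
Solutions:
 f(y) = 1/(C1 + 2*y)


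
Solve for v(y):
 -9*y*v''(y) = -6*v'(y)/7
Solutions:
 v(y) = C1 + C2*y^(23/21)


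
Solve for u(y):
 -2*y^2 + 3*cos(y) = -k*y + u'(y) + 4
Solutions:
 u(y) = C1 + k*y^2/2 - 2*y^3/3 - 4*y + 3*sin(y)


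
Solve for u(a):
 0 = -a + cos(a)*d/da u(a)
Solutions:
 u(a) = C1 + Integral(a/cos(a), a)


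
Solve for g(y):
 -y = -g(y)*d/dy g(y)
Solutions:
 g(y) = -sqrt(C1 + y^2)
 g(y) = sqrt(C1 + y^2)


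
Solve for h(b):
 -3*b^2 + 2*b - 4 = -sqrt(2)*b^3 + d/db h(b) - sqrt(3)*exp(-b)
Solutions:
 h(b) = C1 + sqrt(2)*b^4/4 - b^3 + b^2 - 4*b - sqrt(3)*exp(-b)


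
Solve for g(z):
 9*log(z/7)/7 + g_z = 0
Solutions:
 g(z) = C1 - 9*z*log(z)/7 + 9*z/7 + 9*z*log(7)/7


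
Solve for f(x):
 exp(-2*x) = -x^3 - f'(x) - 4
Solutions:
 f(x) = C1 - x^4/4 - 4*x + exp(-2*x)/2


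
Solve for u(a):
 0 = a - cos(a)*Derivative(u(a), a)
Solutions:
 u(a) = C1 + Integral(a/cos(a), a)


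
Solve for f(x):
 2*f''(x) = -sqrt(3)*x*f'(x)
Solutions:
 f(x) = C1 + C2*erf(3^(1/4)*x/2)


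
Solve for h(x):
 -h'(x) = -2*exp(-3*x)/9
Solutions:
 h(x) = C1 - 2*exp(-3*x)/27


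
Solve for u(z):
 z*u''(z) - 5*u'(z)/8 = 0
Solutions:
 u(z) = C1 + C2*z^(13/8)


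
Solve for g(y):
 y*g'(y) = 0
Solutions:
 g(y) = C1


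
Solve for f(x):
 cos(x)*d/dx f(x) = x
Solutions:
 f(x) = C1 + Integral(x/cos(x), x)


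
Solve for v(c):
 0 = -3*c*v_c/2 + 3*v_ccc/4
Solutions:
 v(c) = C1 + Integral(C2*airyai(2^(1/3)*c) + C3*airybi(2^(1/3)*c), c)


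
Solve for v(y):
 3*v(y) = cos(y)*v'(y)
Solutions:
 v(y) = C1*(sin(y) + 1)^(3/2)/(sin(y) - 1)^(3/2)


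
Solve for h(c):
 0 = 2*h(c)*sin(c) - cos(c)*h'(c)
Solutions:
 h(c) = C1/cos(c)^2


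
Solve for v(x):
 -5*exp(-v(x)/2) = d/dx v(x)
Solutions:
 v(x) = 2*log(C1 - 5*x/2)


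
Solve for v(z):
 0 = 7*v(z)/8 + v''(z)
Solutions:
 v(z) = C1*sin(sqrt(14)*z/4) + C2*cos(sqrt(14)*z/4)


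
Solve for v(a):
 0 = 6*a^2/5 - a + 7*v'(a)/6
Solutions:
 v(a) = C1 - 12*a^3/35 + 3*a^2/7


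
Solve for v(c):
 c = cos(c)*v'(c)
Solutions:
 v(c) = C1 + Integral(c/cos(c), c)


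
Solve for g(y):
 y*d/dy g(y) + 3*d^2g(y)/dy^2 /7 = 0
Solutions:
 g(y) = C1 + C2*erf(sqrt(42)*y/6)


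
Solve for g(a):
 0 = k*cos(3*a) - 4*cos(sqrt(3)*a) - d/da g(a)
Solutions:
 g(a) = C1 + k*sin(3*a)/3 - 4*sqrt(3)*sin(sqrt(3)*a)/3


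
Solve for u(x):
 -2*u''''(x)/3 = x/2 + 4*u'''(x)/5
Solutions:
 u(x) = C1 + C2*x + C3*x^2 + C4*exp(-6*x/5) - 5*x^4/192 + 25*x^3/288


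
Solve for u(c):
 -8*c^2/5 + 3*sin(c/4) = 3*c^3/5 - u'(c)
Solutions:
 u(c) = C1 + 3*c^4/20 + 8*c^3/15 + 12*cos(c/4)


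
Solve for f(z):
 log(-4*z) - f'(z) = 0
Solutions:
 f(z) = C1 + z*log(-z) + z*(-1 + 2*log(2))


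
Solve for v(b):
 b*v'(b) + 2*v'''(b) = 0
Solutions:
 v(b) = C1 + Integral(C2*airyai(-2^(2/3)*b/2) + C3*airybi(-2^(2/3)*b/2), b)


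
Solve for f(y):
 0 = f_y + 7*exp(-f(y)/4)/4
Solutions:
 f(y) = 4*log(C1 - 7*y/16)


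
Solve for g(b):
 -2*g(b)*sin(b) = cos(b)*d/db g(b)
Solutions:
 g(b) = C1*cos(b)^2


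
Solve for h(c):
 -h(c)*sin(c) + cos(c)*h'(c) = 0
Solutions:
 h(c) = C1/cos(c)


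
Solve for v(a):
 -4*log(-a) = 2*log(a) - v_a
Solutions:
 v(a) = C1 + 6*a*log(a) + 2*a*(-3 + 2*I*pi)


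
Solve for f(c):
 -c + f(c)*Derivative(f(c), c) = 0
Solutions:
 f(c) = -sqrt(C1 + c^2)
 f(c) = sqrt(C1 + c^2)


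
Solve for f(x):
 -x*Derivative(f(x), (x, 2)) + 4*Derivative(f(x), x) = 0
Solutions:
 f(x) = C1 + C2*x^5


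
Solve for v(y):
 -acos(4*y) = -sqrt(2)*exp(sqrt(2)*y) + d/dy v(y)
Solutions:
 v(y) = C1 - y*acos(4*y) + sqrt(1 - 16*y^2)/4 + exp(sqrt(2)*y)


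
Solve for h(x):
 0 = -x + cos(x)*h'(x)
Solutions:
 h(x) = C1 + Integral(x/cos(x), x)


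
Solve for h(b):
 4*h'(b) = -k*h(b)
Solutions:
 h(b) = C1*exp(-b*k/4)


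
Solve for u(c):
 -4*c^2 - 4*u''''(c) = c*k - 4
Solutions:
 u(c) = C1 + C2*c + C3*c^2 + C4*c^3 - c^6/360 - c^5*k/480 + c^4/24


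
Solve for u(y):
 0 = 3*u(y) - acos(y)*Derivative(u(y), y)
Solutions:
 u(y) = C1*exp(3*Integral(1/acos(y), y))


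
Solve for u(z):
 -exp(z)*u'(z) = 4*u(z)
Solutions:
 u(z) = C1*exp(4*exp(-z))


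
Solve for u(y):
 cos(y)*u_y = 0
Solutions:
 u(y) = C1


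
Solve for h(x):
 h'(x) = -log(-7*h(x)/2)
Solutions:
 Integral(1/(log(-_y) - log(2) + log(7)), (_y, h(x))) = C1 - x


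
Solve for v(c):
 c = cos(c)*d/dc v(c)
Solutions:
 v(c) = C1 + Integral(c/cos(c), c)


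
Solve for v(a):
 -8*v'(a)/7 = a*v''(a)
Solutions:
 v(a) = C1 + C2/a^(1/7)


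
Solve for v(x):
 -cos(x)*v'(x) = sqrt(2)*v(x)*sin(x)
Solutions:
 v(x) = C1*cos(x)^(sqrt(2))


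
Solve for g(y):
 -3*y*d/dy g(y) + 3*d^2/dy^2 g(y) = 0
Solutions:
 g(y) = C1 + C2*erfi(sqrt(2)*y/2)


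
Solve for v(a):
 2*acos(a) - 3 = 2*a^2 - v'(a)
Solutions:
 v(a) = C1 + 2*a^3/3 - 2*a*acos(a) + 3*a + 2*sqrt(1 - a^2)


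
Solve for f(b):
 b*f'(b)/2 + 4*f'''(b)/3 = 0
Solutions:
 f(b) = C1 + Integral(C2*airyai(-3^(1/3)*b/2) + C3*airybi(-3^(1/3)*b/2), b)


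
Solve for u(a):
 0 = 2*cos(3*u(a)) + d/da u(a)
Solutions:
 u(a) = -asin((C1 + exp(12*a))/(C1 - exp(12*a)))/3 + pi/3
 u(a) = asin((C1 + exp(12*a))/(C1 - exp(12*a)))/3


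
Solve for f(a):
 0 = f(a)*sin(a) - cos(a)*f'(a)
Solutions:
 f(a) = C1/cos(a)


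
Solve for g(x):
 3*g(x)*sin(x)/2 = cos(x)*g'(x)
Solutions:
 g(x) = C1/cos(x)^(3/2)


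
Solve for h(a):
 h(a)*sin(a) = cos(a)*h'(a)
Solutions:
 h(a) = C1/cos(a)


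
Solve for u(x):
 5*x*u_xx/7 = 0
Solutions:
 u(x) = C1 + C2*x


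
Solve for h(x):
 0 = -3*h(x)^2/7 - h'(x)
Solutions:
 h(x) = 7/(C1 + 3*x)


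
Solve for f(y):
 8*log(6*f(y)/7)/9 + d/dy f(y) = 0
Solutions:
 9*Integral(1/(log(_y) - log(7) + log(6)), (_y, f(y)))/8 = C1 - y


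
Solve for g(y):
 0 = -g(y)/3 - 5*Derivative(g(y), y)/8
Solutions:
 g(y) = C1*exp(-8*y/15)


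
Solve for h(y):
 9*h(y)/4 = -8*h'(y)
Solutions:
 h(y) = C1*exp(-9*y/32)


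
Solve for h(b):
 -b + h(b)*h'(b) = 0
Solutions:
 h(b) = -sqrt(C1 + b^2)
 h(b) = sqrt(C1 + b^2)


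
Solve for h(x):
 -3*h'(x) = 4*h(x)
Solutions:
 h(x) = C1*exp(-4*x/3)


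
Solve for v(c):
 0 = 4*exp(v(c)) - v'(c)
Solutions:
 v(c) = log(-1/(C1 + 4*c))


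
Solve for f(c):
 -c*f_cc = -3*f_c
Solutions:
 f(c) = C1 + C2*c^4


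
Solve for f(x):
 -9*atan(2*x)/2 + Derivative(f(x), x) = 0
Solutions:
 f(x) = C1 + 9*x*atan(2*x)/2 - 9*log(4*x^2 + 1)/8


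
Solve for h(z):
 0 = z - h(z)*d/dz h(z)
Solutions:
 h(z) = -sqrt(C1 + z^2)
 h(z) = sqrt(C1 + z^2)


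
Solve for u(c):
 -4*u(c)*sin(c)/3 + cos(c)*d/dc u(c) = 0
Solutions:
 u(c) = C1/cos(c)^(4/3)


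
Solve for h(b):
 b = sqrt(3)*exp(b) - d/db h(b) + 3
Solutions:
 h(b) = C1 - b^2/2 + 3*b + sqrt(3)*exp(b)


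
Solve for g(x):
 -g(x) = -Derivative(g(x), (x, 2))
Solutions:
 g(x) = C1*exp(-x) + C2*exp(x)


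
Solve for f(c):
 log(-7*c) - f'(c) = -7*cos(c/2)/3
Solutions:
 f(c) = C1 + c*log(-c) - c + c*log(7) + 14*sin(c/2)/3


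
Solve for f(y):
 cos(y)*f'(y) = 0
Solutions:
 f(y) = C1


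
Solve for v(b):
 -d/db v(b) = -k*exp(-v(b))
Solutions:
 v(b) = log(C1 + b*k)


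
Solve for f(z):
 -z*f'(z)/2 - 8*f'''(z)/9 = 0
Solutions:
 f(z) = C1 + Integral(C2*airyai(-6^(2/3)*z/4) + C3*airybi(-6^(2/3)*z/4), z)


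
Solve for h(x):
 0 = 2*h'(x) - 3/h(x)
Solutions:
 h(x) = -sqrt(C1 + 3*x)
 h(x) = sqrt(C1 + 3*x)


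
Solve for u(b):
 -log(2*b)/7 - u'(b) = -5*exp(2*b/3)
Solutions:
 u(b) = C1 - b*log(b)/7 + b*(1 - log(2))/7 + 15*exp(2*b/3)/2


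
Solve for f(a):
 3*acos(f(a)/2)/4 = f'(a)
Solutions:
 Integral(1/acos(_y/2), (_y, f(a))) = C1 + 3*a/4


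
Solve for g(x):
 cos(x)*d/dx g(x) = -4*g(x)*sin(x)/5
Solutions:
 g(x) = C1*cos(x)^(4/5)


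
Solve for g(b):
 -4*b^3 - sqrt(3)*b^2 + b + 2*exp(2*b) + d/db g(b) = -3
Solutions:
 g(b) = C1 + b^4 + sqrt(3)*b^3/3 - b^2/2 - 3*b - exp(2*b)


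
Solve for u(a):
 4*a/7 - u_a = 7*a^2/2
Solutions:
 u(a) = C1 - 7*a^3/6 + 2*a^2/7


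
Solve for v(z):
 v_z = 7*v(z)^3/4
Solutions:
 v(z) = -sqrt(2)*sqrt(-1/(C1 + 7*z))
 v(z) = sqrt(2)*sqrt(-1/(C1 + 7*z))


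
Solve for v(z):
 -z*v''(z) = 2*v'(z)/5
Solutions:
 v(z) = C1 + C2*z^(3/5)


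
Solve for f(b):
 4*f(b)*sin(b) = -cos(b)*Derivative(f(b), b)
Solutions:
 f(b) = C1*cos(b)^4


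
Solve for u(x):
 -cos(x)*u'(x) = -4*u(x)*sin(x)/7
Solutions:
 u(x) = C1/cos(x)^(4/7)


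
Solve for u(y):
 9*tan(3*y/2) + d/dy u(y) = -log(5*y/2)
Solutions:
 u(y) = C1 - y*log(y) - y*log(5) + y*log(2) + y + 6*log(cos(3*y/2))


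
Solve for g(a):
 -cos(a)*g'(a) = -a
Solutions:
 g(a) = C1 + Integral(a/cos(a), a)


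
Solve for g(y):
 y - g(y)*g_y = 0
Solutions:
 g(y) = -sqrt(C1 + y^2)
 g(y) = sqrt(C1 + y^2)


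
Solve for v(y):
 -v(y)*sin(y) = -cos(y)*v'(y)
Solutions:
 v(y) = C1/cos(y)


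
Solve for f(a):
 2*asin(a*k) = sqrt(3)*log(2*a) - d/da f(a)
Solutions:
 f(a) = C1 + sqrt(3)*a*(log(a) - 1) + sqrt(3)*a*log(2) - 2*Piecewise((a*asin(a*k) + sqrt(-a^2*k^2 + 1)/k, Ne(k, 0)), (0, True))


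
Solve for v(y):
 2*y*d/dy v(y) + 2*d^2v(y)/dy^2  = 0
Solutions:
 v(y) = C1 + C2*erf(sqrt(2)*y/2)


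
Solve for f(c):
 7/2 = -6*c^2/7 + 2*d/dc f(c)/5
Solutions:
 f(c) = C1 + 5*c^3/7 + 35*c/4


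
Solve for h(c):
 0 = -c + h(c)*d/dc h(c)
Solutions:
 h(c) = -sqrt(C1 + c^2)
 h(c) = sqrt(C1 + c^2)


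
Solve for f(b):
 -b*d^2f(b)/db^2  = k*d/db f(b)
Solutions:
 f(b) = C1 + b^(1 - re(k))*(C2*sin(log(b)*Abs(im(k))) + C3*cos(log(b)*im(k)))


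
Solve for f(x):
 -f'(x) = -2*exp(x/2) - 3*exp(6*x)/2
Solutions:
 f(x) = C1 + 4*exp(x/2) + exp(6*x)/4


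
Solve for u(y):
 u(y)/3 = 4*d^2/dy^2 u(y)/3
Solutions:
 u(y) = C1*exp(-y/2) + C2*exp(y/2)


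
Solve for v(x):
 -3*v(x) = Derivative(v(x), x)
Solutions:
 v(x) = C1*exp(-3*x)


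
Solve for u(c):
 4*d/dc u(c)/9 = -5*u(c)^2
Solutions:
 u(c) = 4/(C1 + 45*c)


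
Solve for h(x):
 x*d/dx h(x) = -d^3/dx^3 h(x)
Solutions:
 h(x) = C1 + Integral(C2*airyai(-x) + C3*airybi(-x), x)


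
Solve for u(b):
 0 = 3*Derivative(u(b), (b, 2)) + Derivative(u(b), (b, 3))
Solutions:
 u(b) = C1 + C2*b + C3*exp(-3*b)


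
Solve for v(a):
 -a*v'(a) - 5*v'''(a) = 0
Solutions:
 v(a) = C1 + Integral(C2*airyai(-5^(2/3)*a/5) + C3*airybi(-5^(2/3)*a/5), a)


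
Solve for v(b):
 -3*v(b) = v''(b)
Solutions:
 v(b) = C1*sin(sqrt(3)*b) + C2*cos(sqrt(3)*b)


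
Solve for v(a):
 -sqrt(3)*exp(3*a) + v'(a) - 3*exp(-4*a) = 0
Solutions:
 v(a) = C1 + sqrt(3)*exp(3*a)/3 - 3*exp(-4*a)/4


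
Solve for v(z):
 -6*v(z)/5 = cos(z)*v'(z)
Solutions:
 v(z) = C1*(sin(z) - 1)^(3/5)/(sin(z) + 1)^(3/5)


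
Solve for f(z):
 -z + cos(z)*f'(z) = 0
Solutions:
 f(z) = C1 + Integral(z/cos(z), z)


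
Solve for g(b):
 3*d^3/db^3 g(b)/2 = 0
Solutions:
 g(b) = C1 + C2*b + C3*b^2


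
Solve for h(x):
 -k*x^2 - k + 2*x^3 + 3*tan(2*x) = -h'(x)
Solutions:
 h(x) = C1 + k*x^3/3 + k*x - x^4/2 + 3*log(cos(2*x))/2


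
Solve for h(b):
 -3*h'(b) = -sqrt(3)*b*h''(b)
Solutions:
 h(b) = C1 + C2*b^(1 + sqrt(3))


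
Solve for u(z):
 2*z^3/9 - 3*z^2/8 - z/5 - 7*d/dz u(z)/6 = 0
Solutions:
 u(z) = C1 + z^4/21 - 3*z^3/28 - 3*z^2/35


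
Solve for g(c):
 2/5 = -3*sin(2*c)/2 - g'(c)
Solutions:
 g(c) = C1 - 2*c/5 + 3*cos(2*c)/4


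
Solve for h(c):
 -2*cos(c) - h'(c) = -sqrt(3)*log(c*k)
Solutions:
 h(c) = C1 + sqrt(3)*c*(log(c*k) - 1) - 2*sin(c)


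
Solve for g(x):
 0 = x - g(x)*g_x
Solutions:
 g(x) = -sqrt(C1 + x^2)
 g(x) = sqrt(C1 + x^2)


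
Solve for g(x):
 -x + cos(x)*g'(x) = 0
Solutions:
 g(x) = C1 + Integral(x/cos(x), x)


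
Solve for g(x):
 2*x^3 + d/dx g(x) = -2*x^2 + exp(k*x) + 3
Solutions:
 g(x) = C1 - x^4/2 - 2*x^3/3 + 3*x + exp(k*x)/k


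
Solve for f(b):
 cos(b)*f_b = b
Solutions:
 f(b) = C1 + Integral(b/cos(b), b)


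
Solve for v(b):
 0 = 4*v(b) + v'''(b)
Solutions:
 v(b) = C3*exp(-2^(2/3)*b) + (C1*sin(2^(2/3)*sqrt(3)*b/2) + C2*cos(2^(2/3)*sqrt(3)*b/2))*exp(2^(2/3)*b/2)


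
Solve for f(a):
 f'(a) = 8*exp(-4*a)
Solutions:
 f(a) = C1 - 2*exp(-4*a)


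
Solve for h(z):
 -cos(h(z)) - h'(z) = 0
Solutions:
 h(z) = pi - asin((C1 + exp(2*z))/(C1 - exp(2*z)))
 h(z) = asin((C1 + exp(2*z))/(C1 - exp(2*z)))


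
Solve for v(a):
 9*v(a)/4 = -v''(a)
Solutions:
 v(a) = C1*sin(3*a/2) + C2*cos(3*a/2)


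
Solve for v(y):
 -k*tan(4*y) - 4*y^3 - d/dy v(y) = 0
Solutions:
 v(y) = C1 + k*log(cos(4*y))/4 - y^4


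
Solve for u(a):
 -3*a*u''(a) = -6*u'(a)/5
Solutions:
 u(a) = C1 + C2*a^(7/5)


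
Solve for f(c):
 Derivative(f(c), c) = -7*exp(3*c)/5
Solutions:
 f(c) = C1 - 7*exp(3*c)/15


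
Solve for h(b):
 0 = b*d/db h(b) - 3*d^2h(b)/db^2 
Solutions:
 h(b) = C1 + C2*erfi(sqrt(6)*b/6)


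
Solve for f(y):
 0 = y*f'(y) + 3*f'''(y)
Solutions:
 f(y) = C1 + Integral(C2*airyai(-3^(2/3)*y/3) + C3*airybi(-3^(2/3)*y/3), y)


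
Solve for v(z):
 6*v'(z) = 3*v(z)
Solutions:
 v(z) = C1*exp(z/2)


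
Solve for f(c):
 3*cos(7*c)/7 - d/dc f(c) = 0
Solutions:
 f(c) = C1 + 3*sin(7*c)/49


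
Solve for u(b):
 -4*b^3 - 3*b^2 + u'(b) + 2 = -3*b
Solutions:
 u(b) = C1 + b^4 + b^3 - 3*b^2/2 - 2*b


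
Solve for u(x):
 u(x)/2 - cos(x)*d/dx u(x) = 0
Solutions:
 u(x) = C1*(sin(x) + 1)^(1/4)/(sin(x) - 1)^(1/4)


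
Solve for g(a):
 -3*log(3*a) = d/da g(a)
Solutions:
 g(a) = C1 - 3*a*log(a) - a*log(27) + 3*a


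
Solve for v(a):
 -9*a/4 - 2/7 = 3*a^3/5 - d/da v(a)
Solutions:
 v(a) = C1 + 3*a^4/20 + 9*a^2/8 + 2*a/7


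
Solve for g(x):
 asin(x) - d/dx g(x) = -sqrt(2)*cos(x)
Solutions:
 g(x) = C1 + x*asin(x) + sqrt(1 - x^2) + sqrt(2)*sin(x)


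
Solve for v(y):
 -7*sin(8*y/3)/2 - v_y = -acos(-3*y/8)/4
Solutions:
 v(y) = C1 + y*acos(-3*y/8)/4 + sqrt(64 - 9*y^2)/12 + 21*cos(8*y/3)/16


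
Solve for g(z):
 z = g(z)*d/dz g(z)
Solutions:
 g(z) = -sqrt(C1 + z^2)
 g(z) = sqrt(C1 + z^2)


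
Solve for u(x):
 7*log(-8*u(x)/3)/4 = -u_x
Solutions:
 4*Integral(1/(log(-_y) - log(3) + 3*log(2)), (_y, u(x)))/7 = C1 - x


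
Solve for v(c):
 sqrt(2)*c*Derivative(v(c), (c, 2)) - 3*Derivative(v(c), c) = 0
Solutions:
 v(c) = C1 + C2*c^(1 + 3*sqrt(2)/2)


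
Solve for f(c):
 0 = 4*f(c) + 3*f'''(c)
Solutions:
 f(c) = C3*exp(-6^(2/3)*c/3) + (C1*sin(2^(2/3)*3^(1/6)*c/2) + C2*cos(2^(2/3)*3^(1/6)*c/2))*exp(6^(2/3)*c/6)


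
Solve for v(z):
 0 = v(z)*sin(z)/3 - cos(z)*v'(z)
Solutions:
 v(z) = C1/cos(z)^(1/3)


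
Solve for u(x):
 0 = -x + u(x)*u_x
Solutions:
 u(x) = -sqrt(C1 + x^2)
 u(x) = sqrt(C1 + x^2)


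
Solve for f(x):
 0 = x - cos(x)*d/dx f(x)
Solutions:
 f(x) = C1 + Integral(x/cos(x), x)


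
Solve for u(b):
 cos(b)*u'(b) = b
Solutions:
 u(b) = C1 + Integral(b/cos(b), b)


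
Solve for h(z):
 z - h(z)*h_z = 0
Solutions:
 h(z) = -sqrt(C1 + z^2)
 h(z) = sqrt(C1 + z^2)


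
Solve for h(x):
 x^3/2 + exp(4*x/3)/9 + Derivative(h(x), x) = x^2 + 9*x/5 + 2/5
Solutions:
 h(x) = C1 - x^4/8 + x^3/3 + 9*x^2/10 + 2*x/5 - exp(4*x/3)/12


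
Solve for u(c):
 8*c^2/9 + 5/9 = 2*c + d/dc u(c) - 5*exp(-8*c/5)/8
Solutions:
 u(c) = C1 + 8*c^3/27 - c^2 + 5*c/9 - 25*exp(-8*c/5)/64


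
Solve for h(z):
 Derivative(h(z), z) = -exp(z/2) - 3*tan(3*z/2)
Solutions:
 h(z) = C1 - 2*exp(z/2) + 2*log(cos(3*z/2))


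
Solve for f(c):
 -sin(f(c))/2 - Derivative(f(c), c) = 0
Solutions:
 f(c) = -acos((-C1 - exp(c))/(C1 - exp(c))) + 2*pi
 f(c) = acos((-C1 - exp(c))/(C1 - exp(c)))


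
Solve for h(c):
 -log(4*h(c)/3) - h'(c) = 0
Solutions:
 Integral(1/(log(_y) - log(3) + 2*log(2)), (_y, h(c))) = C1 - c


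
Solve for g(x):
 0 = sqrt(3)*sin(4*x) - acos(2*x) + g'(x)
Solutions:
 g(x) = C1 + x*acos(2*x) - sqrt(1 - 4*x^2)/2 + sqrt(3)*cos(4*x)/4


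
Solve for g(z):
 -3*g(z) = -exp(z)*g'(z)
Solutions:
 g(z) = C1*exp(-3*exp(-z))


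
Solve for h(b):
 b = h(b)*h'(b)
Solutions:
 h(b) = -sqrt(C1 + b^2)
 h(b) = sqrt(C1 + b^2)


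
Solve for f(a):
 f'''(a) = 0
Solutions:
 f(a) = C1 + C2*a + C3*a^2


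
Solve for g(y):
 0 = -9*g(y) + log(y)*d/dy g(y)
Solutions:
 g(y) = C1*exp(9*li(y))


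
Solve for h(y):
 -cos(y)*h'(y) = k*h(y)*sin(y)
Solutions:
 h(y) = C1*exp(k*log(cos(y)))


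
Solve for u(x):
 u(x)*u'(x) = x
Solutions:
 u(x) = -sqrt(C1 + x^2)
 u(x) = sqrt(C1 + x^2)


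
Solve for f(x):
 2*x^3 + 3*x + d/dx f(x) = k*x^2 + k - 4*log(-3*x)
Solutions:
 f(x) = C1 + k*x^3/3 - x^4/2 - 3*x^2/2 + x*(k - 4*log(3) + 4) - 4*x*log(-x)


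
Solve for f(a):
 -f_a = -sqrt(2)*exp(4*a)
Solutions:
 f(a) = C1 + sqrt(2)*exp(4*a)/4


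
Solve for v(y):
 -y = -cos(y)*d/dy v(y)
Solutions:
 v(y) = C1 + Integral(y/cos(y), y)


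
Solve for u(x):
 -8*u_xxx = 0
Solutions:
 u(x) = C1 + C2*x + C3*x^2


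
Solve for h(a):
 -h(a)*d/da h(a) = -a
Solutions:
 h(a) = -sqrt(C1 + a^2)
 h(a) = sqrt(C1 + a^2)


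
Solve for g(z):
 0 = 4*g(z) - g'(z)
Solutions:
 g(z) = C1*exp(4*z)


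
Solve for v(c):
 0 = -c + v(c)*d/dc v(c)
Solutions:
 v(c) = -sqrt(C1 + c^2)
 v(c) = sqrt(C1 + c^2)


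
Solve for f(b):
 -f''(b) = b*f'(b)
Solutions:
 f(b) = C1 + C2*erf(sqrt(2)*b/2)


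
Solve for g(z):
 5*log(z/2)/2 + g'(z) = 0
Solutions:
 g(z) = C1 - 5*z*log(z)/2 + 5*z*log(2)/2 + 5*z/2


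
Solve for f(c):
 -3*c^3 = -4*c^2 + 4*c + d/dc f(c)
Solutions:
 f(c) = C1 - 3*c^4/4 + 4*c^3/3 - 2*c^2


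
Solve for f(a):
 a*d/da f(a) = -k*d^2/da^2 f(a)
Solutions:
 f(a) = C1 + C2*sqrt(k)*erf(sqrt(2)*a*sqrt(1/k)/2)


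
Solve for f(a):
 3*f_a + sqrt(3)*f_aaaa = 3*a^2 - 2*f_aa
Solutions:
 f(a) = C1 + C2*exp(-a*(-2^(2/3)*3^(1/6)*(27 + sqrt(32*sqrt(3) + 729))^(1/3) + 4*6^(1/3)/(27 + sqrt(32*sqrt(3) + 729))^(1/3))/12)*sin(a*(4*2^(1/3)*3^(5/6)/(27 + sqrt(32*sqrt(3) + 729))^(1/3) + 6^(2/3)*(27 + sqrt(32*sqrt(3) + 729))^(1/3))/12) + C3*exp(-a*(-2^(2/3)*3^(1/6)*(27 + sqrt(32*sqrt(3) + 729))^(1/3) + 4*6^(1/3)/(27 + sqrt(32*sqrt(3) + 729))^(1/3))/12)*cos(a*(4*2^(1/3)*3^(5/6)/(27 + sqrt(32*sqrt(3) + 729))^(1/3) + 6^(2/3)*(27 + sqrt(32*sqrt(3) + 729))^(1/3))/12) + C4*exp(a*(-2^(2/3)*3^(1/6)*(27 + sqrt(32*sqrt(3) + 729))^(1/3) + 4*6^(1/3)/(27 + sqrt(32*sqrt(3) + 729))^(1/3))/6) + a^3/3 - 2*a^2/3 + 8*a/9


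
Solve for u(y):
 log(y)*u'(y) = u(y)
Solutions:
 u(y) = C1*exp(li(y))


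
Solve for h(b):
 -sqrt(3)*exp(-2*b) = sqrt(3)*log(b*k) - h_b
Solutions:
 h(b) = C1 + sqrt(3)*b*log(b*k) - sqrt(3)*b - sqrt(3)*exp(-2*b)/2


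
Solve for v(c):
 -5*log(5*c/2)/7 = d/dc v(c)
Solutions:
 v(c) = C1 - 5*c*log(c)/7 - 5*c*log(5)/7 + 5*c*log(2)/7 + 5*c/7


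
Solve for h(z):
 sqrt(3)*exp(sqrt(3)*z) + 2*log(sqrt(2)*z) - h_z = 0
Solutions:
 h(z) = C1 + 2*z*log(z) + z*(-2 + log(2)) + exp(sqrt(3)*z)


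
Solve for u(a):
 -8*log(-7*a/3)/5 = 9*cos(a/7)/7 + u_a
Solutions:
 u(a) = C1 - 8*a*log(-a)/5 - 8*a*log(7)/5 + 8*a/5 + 8*a*log(3)/5 - 9*sin(a/7)


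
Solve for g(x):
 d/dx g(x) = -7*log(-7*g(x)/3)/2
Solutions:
 2*Integral(1/(log(-_y) - log(3) + log(7)), (_y, g(x)))/7 = C1 - x


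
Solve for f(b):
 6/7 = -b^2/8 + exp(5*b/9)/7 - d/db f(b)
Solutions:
 f(b) = C1 - b^3/24 - 6*b/7 + 9*exp(5*b/9)/35


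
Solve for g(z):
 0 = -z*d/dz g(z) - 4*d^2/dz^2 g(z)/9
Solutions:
 g(z) = C1 + C2*erf(3*sqrt(2)*z/4)


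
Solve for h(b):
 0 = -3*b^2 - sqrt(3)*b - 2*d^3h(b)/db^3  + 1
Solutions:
 h(b) = C1 + C2*b + C3*b^2 - b^5/40 - sqrt(3)*b^4/48 + b^3/12


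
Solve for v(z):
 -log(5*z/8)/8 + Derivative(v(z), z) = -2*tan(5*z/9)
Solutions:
 v(z) = C1 + z*log(z)/8 - 3*z*log(2)/8 - z/8 + z*log(5)/8 + 18*log(cos(5*z/9))/5


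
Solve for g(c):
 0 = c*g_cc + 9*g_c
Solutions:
 g(c) = C1 + C2/c^8


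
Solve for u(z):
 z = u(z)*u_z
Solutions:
 u(z) = -sqrt(C1 + z^2)
 u(z) = sqrt(C1 + z^2)


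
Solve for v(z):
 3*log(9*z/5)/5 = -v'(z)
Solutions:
 v(z) = C1 - 3*z*log(z)/5 - 6*z*log(3)/5 + 3*z/5 + 3*z*log(5)/5


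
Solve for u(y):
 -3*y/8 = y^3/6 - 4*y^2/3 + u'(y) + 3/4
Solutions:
 u(y) = C1 - y^4/24 + 4*y^3/9 - 3*y^2/16 - 3*y/4


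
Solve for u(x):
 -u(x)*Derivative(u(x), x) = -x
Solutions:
 u(x) = -sqrt(C1 + x^2)
 u(x) = sqrt(C1 + x^2)


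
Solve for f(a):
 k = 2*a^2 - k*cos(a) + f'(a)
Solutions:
 f(a) = C1 - 2*a^3/3 + a*k + k*sin(a)


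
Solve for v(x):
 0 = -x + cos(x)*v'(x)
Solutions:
 v(x) = C1 + Integral(x/cos(x), x)


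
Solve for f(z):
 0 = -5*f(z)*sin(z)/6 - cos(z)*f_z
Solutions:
 f(z) = C1*cos(z)^(5/6)


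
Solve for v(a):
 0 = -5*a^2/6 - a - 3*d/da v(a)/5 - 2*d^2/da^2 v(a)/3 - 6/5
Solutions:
 v(a) = C1 + C2*exp(-9*a/10) - 25*a^3/54 + 115*a^2/162 - 2608*a/729


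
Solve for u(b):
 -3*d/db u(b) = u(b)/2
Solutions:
 u(b) = C1*exp(-b/6)


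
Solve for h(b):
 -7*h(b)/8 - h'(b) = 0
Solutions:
 h(b) = C1*exp(-7*b/8)


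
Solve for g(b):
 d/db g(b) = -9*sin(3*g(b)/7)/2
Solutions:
 9*b/2 + 7*log(cos(3*g(b)/7) - 1)/6 - 7*log(cos(3*g(b)/7) + 1)/6 = C1


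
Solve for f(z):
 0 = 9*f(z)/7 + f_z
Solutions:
 f(z) = C1*exp(-9*z/7)


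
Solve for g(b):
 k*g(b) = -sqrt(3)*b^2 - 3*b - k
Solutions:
 g(b) = (-sqrt(3)*b^2 - 3*b - k)/k


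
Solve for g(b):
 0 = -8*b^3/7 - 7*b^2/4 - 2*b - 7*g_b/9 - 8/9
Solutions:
 g(b) = C1 - 18*b^4/49 - 3*b^3/4 - 9*b^2/7 - 8*b/7


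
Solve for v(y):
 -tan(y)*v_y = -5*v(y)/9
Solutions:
 v(y) = C1*sin(y)^(5/9)


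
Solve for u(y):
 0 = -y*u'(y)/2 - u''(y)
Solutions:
 u(y) = C1 + C2*erf(y/2)


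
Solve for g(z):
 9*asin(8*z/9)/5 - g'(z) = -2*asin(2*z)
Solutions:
 g(z) = C1 + 9*z*asin(8*z/9)/5 + 2*z*asin(2*z) + sqrt(1 - 4*z^2) + 9*sqrt(81 - 64*z^2)/40


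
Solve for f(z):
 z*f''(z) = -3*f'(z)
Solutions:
 f(z) = C1 + C2/z^2


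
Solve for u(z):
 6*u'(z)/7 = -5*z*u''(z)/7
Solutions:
 u(z) = C1 + C2/z^(1/5)


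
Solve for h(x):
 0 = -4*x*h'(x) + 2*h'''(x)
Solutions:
 h(x) = C1 + Integral(C2*airyai(2^(1/3)*x) + C3*airybi(2^(1/3)*x), x)


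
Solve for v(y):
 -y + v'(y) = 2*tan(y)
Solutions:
 v(y) = C1 + y^2/2 - 2*log(cos(y))


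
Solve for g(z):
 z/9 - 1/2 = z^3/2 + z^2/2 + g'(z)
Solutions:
 g(z) = C1 - z^4/8 - z^3/6 + z^2/18 - z/2


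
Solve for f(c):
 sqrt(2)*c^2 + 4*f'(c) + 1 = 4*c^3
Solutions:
 f(c) = C1 + c^4/4 - sqrt(2)*c^3/12 - c/4


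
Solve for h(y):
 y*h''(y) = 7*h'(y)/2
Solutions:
 h(y) = C1 + C2*y^(9/2)


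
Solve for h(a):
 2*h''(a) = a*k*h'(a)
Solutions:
 h(a) = Piecewise((-sqrt(pi)*C1*erf(a*sqrt(-k)/2)/sqrt(-k) - C2, (k > 0) | (k < 0)), (-C1*a - C2, True))


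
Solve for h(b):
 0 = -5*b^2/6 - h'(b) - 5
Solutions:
 h(b) = C1 - 5*b^3/18 - 5*b
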